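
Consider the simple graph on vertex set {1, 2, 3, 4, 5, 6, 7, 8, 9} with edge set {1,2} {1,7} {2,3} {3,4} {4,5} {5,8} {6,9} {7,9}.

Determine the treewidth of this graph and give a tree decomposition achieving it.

Each bag holds 2 vertices, so the decomposition has width 1, which upper-bounds the treewidth. G has an edge, so its treewidth is at least 1. Therefore the treewidth is 1.

Treewidth 1.
Bags: B1 = {5, 8}  B2 = {4, 5}  B3 = {3, 4}  B4 = {2, 3}  B5 = {1, 2}  B6 = {1, 7}  B7 = {7, 9}  B8 = {6, 9}
Tree: B1–B2, B2–B3, B3–B4, B4–B5, B5–B6, B6–B7, B7–B8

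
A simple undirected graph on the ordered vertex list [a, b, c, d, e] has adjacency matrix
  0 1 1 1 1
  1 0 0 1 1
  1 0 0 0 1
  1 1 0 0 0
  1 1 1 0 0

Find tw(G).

2

A width-2 tree decomposition is:
Bags: B1 = {a, b, d}  B2 = {a, b, e}  B3 = {a, c, e}
Tree: B1–B2, B2–B3
Each bag holds 3 vertices, so the decomposition has width 2, which upper-bounds the treewidth. For the lower bound, the 3 vertices {a, b, d} are pairwise adjacent, and any tree decomposition puts a clique entirely inside one bag — forcing width ≥ 2. Combining the bounds, tw(G) = 2.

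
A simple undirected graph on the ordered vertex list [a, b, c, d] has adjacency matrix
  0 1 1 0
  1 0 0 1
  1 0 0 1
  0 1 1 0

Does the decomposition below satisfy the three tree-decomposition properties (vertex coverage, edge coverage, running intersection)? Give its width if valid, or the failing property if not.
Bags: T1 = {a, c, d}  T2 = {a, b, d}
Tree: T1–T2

Yes; width 2.

Checking the three conditions: (i) the bags cover all of {a, b, c, d}; (ii) for each edge, some bag contains both endpoints; (iii) the bags containing any fixed vertex form a subtree. All hold, so the decomposition is valid with width 3 − 1 = 2.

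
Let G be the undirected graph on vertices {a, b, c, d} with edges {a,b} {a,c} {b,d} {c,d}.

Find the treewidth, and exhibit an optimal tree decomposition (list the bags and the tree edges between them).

The largest bag has 3 vertices, giving width 2; this decomposition certifies tw(G) ≤ 2. Since c–d–b–a–c is a cycle in G, G is not acyclic. Forests are exactly the graphs of treewidth ≤ 1, so tw(G) ≥ 2. The upper and lower bounds meet at 2, so that is the treewidth.

Treewidth 2.
Bags: B1 = {b, c, d}  B2 = {a, b, c}
Tree: B1–B2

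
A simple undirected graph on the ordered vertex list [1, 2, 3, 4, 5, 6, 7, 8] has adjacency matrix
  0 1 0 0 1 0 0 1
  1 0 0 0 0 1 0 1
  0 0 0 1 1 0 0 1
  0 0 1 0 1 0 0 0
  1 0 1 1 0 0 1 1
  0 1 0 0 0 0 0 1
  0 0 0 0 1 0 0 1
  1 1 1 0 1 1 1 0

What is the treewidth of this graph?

2

A width-2 tree decomposition is:
Bags: B1 = {1, 5, 8}  B2 = {3, 5, 8}  B3 = {5, 7, 8}  B4 = {1, 2, 8}  B5 = {3, 4, 5}  B6 = {2, 6, 8}
Tree: B1–B2, B1–B3, B1–B4, B2–B5, B4–B6
Every bag has size at most 3, so the width is 3 − 1 = 2 and tw(G) ≤ 2. On the other hand G contains the 3-clique {1, 2, 8}. A clique must lie in a single bag of any decomposition, so no decomposition can have width below 2. Combining the bounds, tw(G) = 2.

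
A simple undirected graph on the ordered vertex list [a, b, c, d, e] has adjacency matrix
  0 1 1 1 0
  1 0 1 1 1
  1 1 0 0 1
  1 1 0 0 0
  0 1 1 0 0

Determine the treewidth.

A width-2 tree decomposition is:
Bags: B1 = {a, b, c}  B2 = {b, c, e}  B3 = {a, b, d}
Tree: B1–B2, B1–B3
Each bag holds 3 vertices, so the decomposition has width 2, which upper-bounds the treewidth. For the lower bound, the 3 vertices {a, b, d} are pairwise adjacent, and any tree decomposition puts a clique entirely inside one bag — forcing width ≥ 2. Combining the bounds, tw(G) = 2.

2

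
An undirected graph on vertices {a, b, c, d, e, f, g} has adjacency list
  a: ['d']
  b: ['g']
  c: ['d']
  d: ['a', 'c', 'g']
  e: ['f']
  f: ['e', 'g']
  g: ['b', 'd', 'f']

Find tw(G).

A width-1 tree decomposition is:
Bags: B1 = {a, d}  B2 = {d, g}  B3 = {c, d}  B4 = {b, g}  B5 = {f, g}  B6 = {e, f}
Tree: B1–B2, B1–B3, B2–B4, B4–B5, B5–B6
Each bag holds 2 vertices, so the decomposition has width 1, which upper-bounds the treewidth. G has an edge, so its treewidth is at least 1. The upper and lower bounds meet at 1, so that is the treewidth.

1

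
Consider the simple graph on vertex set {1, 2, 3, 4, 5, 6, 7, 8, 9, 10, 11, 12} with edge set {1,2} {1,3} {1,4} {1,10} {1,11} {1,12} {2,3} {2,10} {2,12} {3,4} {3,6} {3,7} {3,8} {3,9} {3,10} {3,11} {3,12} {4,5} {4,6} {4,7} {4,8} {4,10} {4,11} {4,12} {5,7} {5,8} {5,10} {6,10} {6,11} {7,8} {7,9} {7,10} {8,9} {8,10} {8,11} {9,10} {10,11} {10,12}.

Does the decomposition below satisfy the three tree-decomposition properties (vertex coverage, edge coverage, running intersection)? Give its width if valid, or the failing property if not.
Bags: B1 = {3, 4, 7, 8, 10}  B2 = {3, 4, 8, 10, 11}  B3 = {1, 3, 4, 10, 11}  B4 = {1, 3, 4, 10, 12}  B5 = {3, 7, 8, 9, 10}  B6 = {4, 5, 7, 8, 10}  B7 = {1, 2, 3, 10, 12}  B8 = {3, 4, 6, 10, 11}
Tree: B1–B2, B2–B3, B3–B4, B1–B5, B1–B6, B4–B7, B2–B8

Yes; width 4.

Checking the three conditions: (i) the bags cover all of {1, 2, 3, 4, 5, 6, 7, 8, 9, 10, 11, 12}; (ii) for each edge, some bag contains both endpoints; (iii) the bags containing any fixed vertex form a subtree. All hold, so the decomposition is valid with width 5 − 1 = 4.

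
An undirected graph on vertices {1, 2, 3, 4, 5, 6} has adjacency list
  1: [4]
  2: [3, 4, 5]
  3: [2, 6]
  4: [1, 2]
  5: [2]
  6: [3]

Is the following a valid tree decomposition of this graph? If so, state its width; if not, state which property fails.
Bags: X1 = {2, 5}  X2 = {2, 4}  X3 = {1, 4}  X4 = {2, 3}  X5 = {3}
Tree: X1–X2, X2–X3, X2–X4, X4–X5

No — vertex 6 appears in no bag.

A tree decomposition must satisfy three properties: every vertex lies in some bag; for every edge, both endpoints lie together in some bag; and for every vertex, the bags containing it form a connected subtree. Here vertex 6 appears in no bag, so the decomposition is invalid.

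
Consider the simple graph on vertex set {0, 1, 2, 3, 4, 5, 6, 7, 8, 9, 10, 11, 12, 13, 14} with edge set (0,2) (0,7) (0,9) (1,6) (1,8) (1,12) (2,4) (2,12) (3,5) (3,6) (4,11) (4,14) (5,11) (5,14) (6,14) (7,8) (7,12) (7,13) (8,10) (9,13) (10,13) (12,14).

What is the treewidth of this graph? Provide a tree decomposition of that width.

The largest bag has 4 vertices, giving width 3; this decomposition certifies tw(G) ≤ 3. For the lower bound: the 4 vertex sets {9,10,13}, {0}, {7}, {1,2,8,12} are disjoint, each induces a connected subgraph, and every pair is joined by at least one edge of G. Contracting each set to a single vertex therefore yields K_{4} as a minor, and since treewidth is minor-monotone, tw(G) ≥ tw(K_{4}) = 3. Combining the bounds, tw(G) = 3.

Treewidth 3.
One such decomposition:
Bags: B1 = {0, 9, 10, 13}  B2 = {0, 7, 10, 13}  B3 = {0, 7, 8, 10}  B4 = {0, 2, 7, 8}  B5 = {2, 7, 8, 12}  B6 = {1, 2, 8, 12}  B7 = {1, 2, 4, 12}  B8 = {1, 4, 12, 14}  B9 = {1, 4, 6, 14}  B10 = {4, 6, 11, 14}  B11 = {5, 6, 11, 14}  B12 = {3, 5, 6, 11}
Tree: B1–B2, B2–B3, B3–B4, B4–B5, B5–B6, B6–B7, B7–B8, B8–B9, B9–B10, B10–B11, B11–B12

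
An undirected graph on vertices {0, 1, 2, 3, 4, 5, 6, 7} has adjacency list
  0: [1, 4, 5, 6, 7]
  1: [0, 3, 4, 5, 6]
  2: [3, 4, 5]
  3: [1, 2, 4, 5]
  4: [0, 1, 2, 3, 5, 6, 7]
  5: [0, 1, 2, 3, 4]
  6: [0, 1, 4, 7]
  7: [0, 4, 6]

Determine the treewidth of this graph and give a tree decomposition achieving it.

The largest bag has 4 vertices, giving width 3; this decomposition certifies tw(G) ≤ 3. Conversely, {0, 1, 4, 5} is a clique of size 4, and the vertices of any clique must share a bag in every tree decomposition; so some bag has ≥ 4 vertices and tw(G) ≥ 3. Combining the bounds, tw(G) = 3.

Treewidth 3.
Bags: B1 = {0, 1, 4, 6}  B2 = {0, 1, 4, 5}  B3 = {0, 4, 6, 7}  B4 = {1, 3, 4, 5}  B5 = {2, 3, 4, 5}
Tree: B1–B2, B1–B3, B2–B4, B4–B5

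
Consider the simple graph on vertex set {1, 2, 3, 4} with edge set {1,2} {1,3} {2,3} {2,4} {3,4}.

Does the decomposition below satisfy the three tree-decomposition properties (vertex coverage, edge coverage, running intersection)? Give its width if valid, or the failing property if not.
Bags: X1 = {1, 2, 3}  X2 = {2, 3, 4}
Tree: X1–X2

Yes; width 2.

Every vertex of G appears in some bag (union = {1, 2, 3, 4}); every edge is covered by a bag; and for each vertex v the set of bags containing v is connected in the bag tree. The decomposition is therefore valid. The largest bag has 3 vertices, so the width is 2.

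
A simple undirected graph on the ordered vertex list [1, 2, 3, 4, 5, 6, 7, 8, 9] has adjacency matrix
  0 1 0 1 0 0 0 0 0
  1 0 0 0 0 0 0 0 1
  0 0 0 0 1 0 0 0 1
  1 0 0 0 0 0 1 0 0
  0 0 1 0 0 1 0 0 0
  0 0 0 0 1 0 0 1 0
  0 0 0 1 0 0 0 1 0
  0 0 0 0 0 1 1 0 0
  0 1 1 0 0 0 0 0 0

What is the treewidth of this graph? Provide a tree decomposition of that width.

The largest bag has 3 vertices, giving width 2; this decomposition certifies tw(G) ≤ 2. The edges 7–4–1–2–9–3–5–6–8–7 form a cycle, so G is not a tree and its treewidth is at least 2. Therefore the treewidth is 2.

Treewidth 2.
One such decomposition:
Bags: B1 = {1, 4, 7}  B2 = {1, 2, 7}  B3 = {2, 7, 9}  B4 = {3, 7, 9}  B5 = {3, 5, 7}  B6 = {5, 6, 7}  B7 = {6, 7, 8}
Tree: B1–B2, B2–B3, B3–B4, B4–B5, B5–B6, B6–B7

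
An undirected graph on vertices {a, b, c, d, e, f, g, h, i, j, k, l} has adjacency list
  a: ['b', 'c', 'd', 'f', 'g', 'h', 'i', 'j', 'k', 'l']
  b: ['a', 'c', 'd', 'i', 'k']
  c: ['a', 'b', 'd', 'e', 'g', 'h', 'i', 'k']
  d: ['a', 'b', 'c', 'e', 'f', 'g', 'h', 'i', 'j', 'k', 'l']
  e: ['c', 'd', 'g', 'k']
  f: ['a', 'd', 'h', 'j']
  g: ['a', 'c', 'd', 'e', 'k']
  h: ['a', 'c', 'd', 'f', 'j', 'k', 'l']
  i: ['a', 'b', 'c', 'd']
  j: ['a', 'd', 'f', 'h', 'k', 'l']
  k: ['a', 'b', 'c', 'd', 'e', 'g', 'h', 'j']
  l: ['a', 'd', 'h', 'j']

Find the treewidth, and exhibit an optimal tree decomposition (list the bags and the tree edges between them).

Treewidth 4.
One such decomposition:
Bags: B1 = {a, b, c, d, i}  B2 = {a, b, c, d, k}  B3 = {a, c, d, h, k}  B4 = {a, c, d, g, k}  B5 = {a, d, h, j, k}  B6 = {a, d, h, j, l}  B7 = {a, d, f, h, j}  B8 = {c, d, e, g, k}
Tree: B1–B2, B2–B3, B3–B4, B3–B5, B5–B6, B5–B7, B4–B8

Each bag holds 5 vertices, so the decomposition has width 4, which upper-bounds the treewidth. For the lower bound, the 5 vertices {c, d, e, g, k} are pairwise adjacent, and any tree decomposition puts a clique entirely inside one bag — forcing width ≥ 4. Therefore the treewidth is 4.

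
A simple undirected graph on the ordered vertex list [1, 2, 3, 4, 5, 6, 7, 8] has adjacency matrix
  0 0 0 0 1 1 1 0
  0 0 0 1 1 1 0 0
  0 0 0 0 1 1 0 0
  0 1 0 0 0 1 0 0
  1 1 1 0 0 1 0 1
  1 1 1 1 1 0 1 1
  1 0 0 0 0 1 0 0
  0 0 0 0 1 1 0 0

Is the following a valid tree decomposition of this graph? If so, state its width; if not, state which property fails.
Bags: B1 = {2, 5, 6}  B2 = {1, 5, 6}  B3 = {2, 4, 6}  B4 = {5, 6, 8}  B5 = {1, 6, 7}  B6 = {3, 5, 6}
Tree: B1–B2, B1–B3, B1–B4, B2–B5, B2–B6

Checking the three conditions: (i) the bags cover all of {1, 2, 3, 4, 5, 6, 7, 8}; (ii) for each edge, some bag contains both endpoints; (iii) the bags containing any fixed vertex form a subtree. All hold, so the decomposition is valid with width 3 − 1 = 2.

Yes; width 2.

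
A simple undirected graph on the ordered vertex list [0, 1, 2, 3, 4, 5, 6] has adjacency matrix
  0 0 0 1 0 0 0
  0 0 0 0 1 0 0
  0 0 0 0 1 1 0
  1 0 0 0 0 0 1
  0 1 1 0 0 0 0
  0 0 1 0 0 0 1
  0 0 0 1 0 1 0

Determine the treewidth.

A width-1 tree decomposition is:
Bags: B1 = {0, 3}  B2 = {3, 6}  B3 = {5, 6}  B4 = {2, 5}  B5 = {2, 4}  B6 = {1, 4}
Tree: B1–B2, B2–B3, B3–B4, B4–B5, B5–B6
Every bag has size at most 2, so the width is 2 − 1 = 1 and tw(G) ≤ 1. Since G has at least one edge (e.g. 0–3), it is not an edgeless graph, so tw(G) ≥ 1. The upper and lower bounds meet at 1, so that is the treewidth.

1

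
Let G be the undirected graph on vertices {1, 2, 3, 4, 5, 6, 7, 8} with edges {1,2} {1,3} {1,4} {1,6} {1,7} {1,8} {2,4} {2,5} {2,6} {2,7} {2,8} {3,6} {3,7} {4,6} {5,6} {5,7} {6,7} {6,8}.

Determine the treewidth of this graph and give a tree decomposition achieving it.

Each bag holds 4 vertices, so the decomposition has width 3, which upper-bounds the treewidth. For the lower bound, the 4 vertices {1, 2, 6, 8} are pairwise adjacent, and any tree decomposition puts a clique entirely inside one bag — forcing width ≥ 3. Hence tw(G) = 3 exactly.

Treewidth 3.
One such decomposition:
Bags: B1 = {1, 2, 4, 6}  B2 = {1, 2, 6, 8}  B3 = {1, 2, 6, 7}  B4 = {1, 3, 6, 7}  B5 = {2, 5, 6, 7}
Tree: B1–B2, B1–B3, B3–B4, B3–B5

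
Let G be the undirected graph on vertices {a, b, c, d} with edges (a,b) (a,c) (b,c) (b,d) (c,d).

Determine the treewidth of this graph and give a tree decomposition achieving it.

Each bag holds 3 vertices, so the decomposition has width 2, which upper-bounds the treewidth. On the other hand G contains the 3-clique {b, c, d}. A clique must lie in a single bag of any decomposition, so no decomposition can have width below 2. Therefore the treewidth is 2.

Treewidth 2.
Bags: B1 = {b, c, d}  B2 = {a, b, c}
Tree: B1–B2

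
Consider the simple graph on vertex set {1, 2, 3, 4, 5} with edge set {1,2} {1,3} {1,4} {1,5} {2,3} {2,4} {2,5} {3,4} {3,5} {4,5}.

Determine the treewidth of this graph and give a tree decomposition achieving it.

Treewidth 4.
Bags: B1 = {1, 2, 3, 4, 5}
Tree: (single bag)

With just one bag of size 5, the width is 5 − 1 = 4, so tw(G) ≤ 4. On the other hand G contains the 5-clique {1, 2, 3, 4, 5}. A clique must lie in a single bag of any decomposition, so no decomposition can have width below 4. Combining the bounds, tw(G) = 4.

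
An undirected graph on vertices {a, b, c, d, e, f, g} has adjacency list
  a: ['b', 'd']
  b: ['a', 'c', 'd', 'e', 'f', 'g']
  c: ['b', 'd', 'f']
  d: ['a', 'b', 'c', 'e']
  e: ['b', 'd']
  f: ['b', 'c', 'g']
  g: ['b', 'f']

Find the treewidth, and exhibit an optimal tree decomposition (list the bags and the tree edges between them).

Each bag holds 3 vertices, so the decomposition has width 2, which upper-bounds the treewidth. On the other hand G contains the 3-clique {b, d, e}. A clique must lie in a single bag of any decomposition, so no decomposition can have width below 2. Therefore the treewidth is 2.

Treewidth 2.
Bags: B1 = {b, c, d}  B2 = {b, d, e}  B3 = {b, c, f}  B4 = {a, b, d}  B5 = {b, f, g}
Tree: B1–B2, B1–B3, B1–B4, B3–B5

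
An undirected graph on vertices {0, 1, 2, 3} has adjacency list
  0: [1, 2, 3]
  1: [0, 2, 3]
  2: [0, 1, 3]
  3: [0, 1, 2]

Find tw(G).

3

A width-3 tree decomposition is:
Bags: B1 = {0, 1, 2, 3}
Tree: (single bag)
With just one bag of size 4, the width is 4 − 1 = 3, so tw(G) ≤ 3. On the other hand G contains the 4-clique {0, 1, 2, 3}. A clique must lie in a single bag of any decomposition, so no decomposition can have width below 3. Hence tw(G) = 3 exactly.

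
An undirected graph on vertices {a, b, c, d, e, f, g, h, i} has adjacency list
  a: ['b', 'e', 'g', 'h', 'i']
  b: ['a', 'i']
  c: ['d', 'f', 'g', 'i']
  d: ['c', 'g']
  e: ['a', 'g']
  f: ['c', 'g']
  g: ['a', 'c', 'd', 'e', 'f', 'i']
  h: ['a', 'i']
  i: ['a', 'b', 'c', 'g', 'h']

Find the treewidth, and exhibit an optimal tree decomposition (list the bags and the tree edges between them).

Treewidth 2.
Bags: B1 = {a, h, i}  B2 = {a, g, i}  B3 = {c, g, i}  B4 = {a, b, i}  B5 = {c, d, g}  B6 = {c, f, g}  B7 = {a, e, g}
Tree: B1–B2, B2–B3, B2–B4, B3–B5, B3–B6, B2–B7

Each bag holds 3 vertices, so the decomposition has width 2, which upper-bounds the treewidth. Conversely, {a, e, g} is a clique of size 3, and the vertices of any clique must share a bag in every tree decomposition; so some bag has ≥ 3 vertices and tw(G) ≥ 2. Combining the bounds, tw(G) = 2.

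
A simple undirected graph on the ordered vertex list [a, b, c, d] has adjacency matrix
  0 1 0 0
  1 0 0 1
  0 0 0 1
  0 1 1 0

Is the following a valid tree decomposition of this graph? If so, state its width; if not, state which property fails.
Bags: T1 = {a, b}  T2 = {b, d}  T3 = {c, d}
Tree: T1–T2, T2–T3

Yes; width 1.

Checking the three conditions: (i) the bags cover all of {a, b, c, d}; (ii) for each edge, some bag contains both endpoints; (iii) the bags containing any fixed vertex form a subtree. All hold, so the decomposition is valid with width 2 − 1 = 1.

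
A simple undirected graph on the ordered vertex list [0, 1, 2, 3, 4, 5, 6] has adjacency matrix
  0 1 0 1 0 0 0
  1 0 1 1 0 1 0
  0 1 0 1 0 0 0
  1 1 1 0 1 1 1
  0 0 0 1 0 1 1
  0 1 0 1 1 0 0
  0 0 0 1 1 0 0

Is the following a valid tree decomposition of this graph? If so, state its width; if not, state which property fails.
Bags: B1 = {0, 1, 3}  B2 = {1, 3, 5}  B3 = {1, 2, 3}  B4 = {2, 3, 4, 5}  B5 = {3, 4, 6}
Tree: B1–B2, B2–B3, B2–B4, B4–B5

A tree decomposition must satisfy three properties: every vertex lies in some bag; for every edge, both endpoints lie together in some bag; and for every vertex, the bags containing it form a connected subtree. Here bags containing vertex 2 are not connected in the tree, so the decomposition is invalid.

No — bags containing vertex 2 are not connected in the tree.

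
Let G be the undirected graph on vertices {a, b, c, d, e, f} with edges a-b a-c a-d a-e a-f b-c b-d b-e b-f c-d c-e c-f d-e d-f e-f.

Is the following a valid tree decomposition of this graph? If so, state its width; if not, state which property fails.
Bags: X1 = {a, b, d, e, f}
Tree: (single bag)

No — vertex c appears in no bag.

A tree decomposition must satisfy three properties: every vertex lies in some bag; for every edge, both endpoints lie together in some bag; and for every vertex, the bags containing it form a connected subtree. Here vertex c appears in no bag, so the decomposition is invalid.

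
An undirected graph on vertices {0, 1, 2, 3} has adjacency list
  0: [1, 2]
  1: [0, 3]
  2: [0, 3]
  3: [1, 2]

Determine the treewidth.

2

A width-2 tree decomposition is:
Bags: B1 = {0, 1, 2}  B2 = {1, 2, 3}
Tree: B1–B2
The largest bag has 3 vertices, giving width 2; this decomposition certifies tw(G) ≤ 2. Since 2–0–1–3–2 is a cycle in G, G is not acyclic. Forests are exactly the graphs of treewidth ≤ 1, so tw(G) ≥ 2. Therefore the treewidth is 2.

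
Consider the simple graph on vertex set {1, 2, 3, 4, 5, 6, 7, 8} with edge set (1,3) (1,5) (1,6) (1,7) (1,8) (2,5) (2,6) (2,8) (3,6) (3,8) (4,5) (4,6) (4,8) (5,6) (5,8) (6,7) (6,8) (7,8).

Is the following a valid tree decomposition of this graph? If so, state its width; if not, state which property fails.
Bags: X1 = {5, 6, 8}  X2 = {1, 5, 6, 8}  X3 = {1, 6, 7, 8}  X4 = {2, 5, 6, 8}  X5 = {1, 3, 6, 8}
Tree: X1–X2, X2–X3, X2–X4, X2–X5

No — vertex 4 appears in no bag.

A tree decomposition must satisfy three properties: every vertex lies in some bag; for every edge, both endpoints lie together in some bag; and for every vertex, the bags containing it form a connected subtree. Here vertex 4 appears in no bag, so the decomposition is invalid.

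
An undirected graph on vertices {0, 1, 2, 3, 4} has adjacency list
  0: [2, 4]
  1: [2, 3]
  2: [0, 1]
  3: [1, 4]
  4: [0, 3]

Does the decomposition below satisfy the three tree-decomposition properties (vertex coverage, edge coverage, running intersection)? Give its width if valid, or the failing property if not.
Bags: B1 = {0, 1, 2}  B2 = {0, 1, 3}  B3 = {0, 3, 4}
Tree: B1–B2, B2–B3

Yes; width 2.

Every vertex of G appears in some bag (union = {0, 1, 2, 3, 4}); every edge is covered by a bag; and for each vertex v the set of bags containing v is connected in the bag tree. The decomposition is therefore valid. The largest bag has 3 vertices, so the width is 2.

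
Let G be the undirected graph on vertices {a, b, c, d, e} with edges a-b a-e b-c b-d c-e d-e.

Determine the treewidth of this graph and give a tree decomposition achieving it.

Every bag has size at most 3, so the width is 3 − 1 = 2 and tw(G) ≤ 2. Since b–a–e–c–b is a cycle in G, G is not acyclic. Forests are exactly the graphs of treewidth ≤ 1, so tw(G) ≥ 2. Combining the bounds, tw(G) = 2.

Treewidth 2.
One such decomposition:
Bags: B1 = {a, b, e}  B2 = {b, c, e}  B3 = {b, d, e}
Tree: B1–B2, B2–B3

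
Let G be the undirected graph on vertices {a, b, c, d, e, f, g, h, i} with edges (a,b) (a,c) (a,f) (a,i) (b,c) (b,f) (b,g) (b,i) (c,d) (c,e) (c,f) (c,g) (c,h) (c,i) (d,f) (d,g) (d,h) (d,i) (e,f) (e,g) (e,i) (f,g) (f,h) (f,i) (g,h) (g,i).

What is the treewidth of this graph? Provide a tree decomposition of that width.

The largest bag has 5 vertices, giving width 4; this decomposition certifies tw(G) ≤ 4. Conversely, {c, d, f, g, h} is a clique of size 5, and the vertices of any clique must share a bag in every tree decomposition; so some bag has ≥ 5 vertices and tw(G) ≥ 4. Hence tw(G) = 4 exactly.

Treewidth 4.
Bags: B1 = {c, e, f, g, i}  B2 = {b, c, f, g, i}  B3 = {c, d, f, g, i}  B4 = {a, b, c, f, i}  B5 = {c, d, f, g, h}
Tree: B1–B2, B1–B3, B2–B4, B3–B5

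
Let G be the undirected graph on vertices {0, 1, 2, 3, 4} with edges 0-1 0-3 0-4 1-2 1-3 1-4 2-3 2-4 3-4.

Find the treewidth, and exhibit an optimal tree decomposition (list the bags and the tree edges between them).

Treewidth 3.
One such decomposition:
Bags: B1 = {0, 1, 3, 4}  B2 = {1, 2, 3, 4}
Tree: B1–B2

Each bag holds 4 vertices, so the decomposition has width 3, which upper-bounds the treewidth. Conversely, {0, 1, 3, 4} is a clique of size 4, and the vertices of any clique must share a bag in every tree decomposition; so some bag has ≥ 4 vertices and tw(G) ≥ 3. Hence tw(G) = 3 exactly.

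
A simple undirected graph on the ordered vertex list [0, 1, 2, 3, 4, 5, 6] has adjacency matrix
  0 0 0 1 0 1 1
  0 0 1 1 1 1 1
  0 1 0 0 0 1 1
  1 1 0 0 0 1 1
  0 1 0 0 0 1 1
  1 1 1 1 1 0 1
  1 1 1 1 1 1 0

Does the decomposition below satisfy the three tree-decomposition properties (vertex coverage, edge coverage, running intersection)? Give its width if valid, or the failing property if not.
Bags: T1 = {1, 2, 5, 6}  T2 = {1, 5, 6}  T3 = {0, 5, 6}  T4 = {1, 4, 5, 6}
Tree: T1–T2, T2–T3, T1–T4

A tree decomposition must satisfy three properties: every vertex lies in some bag; for every edge, both endpoints lie together in some bag; and for every vertex, the bags containing it form a connected subtree. Here vertex 3 appears in no bag, so the decomposition is invalid.

No — vertex 3 appears in no bag.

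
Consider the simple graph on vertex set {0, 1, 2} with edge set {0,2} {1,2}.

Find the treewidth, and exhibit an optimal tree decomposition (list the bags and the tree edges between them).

The largest bag has 2 vertices, giving width 1; this decomposition certifies tw(G) ≤ 1. Since G has at least one edge (e.g. 2–1), it is not an edgeless graph, so tw(G) ≥ 1. Combining the bounds, tw(G) = 1.

Treewidth 1.
One such decomposition:
Bags: B1 = {1, 2}  B2 = {0, 2}
Tree: B1–B2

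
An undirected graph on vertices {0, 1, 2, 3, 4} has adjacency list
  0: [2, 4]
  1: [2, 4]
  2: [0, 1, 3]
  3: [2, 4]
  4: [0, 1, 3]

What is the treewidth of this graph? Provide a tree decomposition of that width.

The largest bag has 3 vertices, giving width 2; this decomposition certifies tw(G) ≤ 2. For the lower bound, G contains the cycle 2–1–4–3–2, so G is not a forest; only forests have treewidth ≤ 1, hence tw(G) ≥ 2. Hence tw(G) = 2 exactly.

Treewidth 2.
One such decomposition:
Bags: B1 = {1, 2, 4}  B2 = {2, 3, 4}  B3 = {0, 2, 4}
Tree: B1–B2, B2–B3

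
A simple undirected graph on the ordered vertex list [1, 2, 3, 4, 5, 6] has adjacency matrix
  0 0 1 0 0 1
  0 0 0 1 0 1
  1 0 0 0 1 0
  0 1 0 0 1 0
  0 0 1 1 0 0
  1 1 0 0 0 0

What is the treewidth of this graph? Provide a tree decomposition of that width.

Treewidth 2.
Bags: B1 = {1, 2, 6}  B2 = {1, 2, 4}  B3 = {1, 4, 5}  B4 = {1, 3, 5}
Tree: B1–B2, B2–B3, B3–B4

The largest bag has 3 vertices, giving width 2; this decomposition certifies tw(G) ≤ 2. Since 1–6–2–4–5–3–1 is a cycle in G, G is not acyclic. Forests are exactly the graphs of treewidth ≤ 1, so tw(G) ≥ 2. The upper and lower bounds meet at 2, so that is the treewidth.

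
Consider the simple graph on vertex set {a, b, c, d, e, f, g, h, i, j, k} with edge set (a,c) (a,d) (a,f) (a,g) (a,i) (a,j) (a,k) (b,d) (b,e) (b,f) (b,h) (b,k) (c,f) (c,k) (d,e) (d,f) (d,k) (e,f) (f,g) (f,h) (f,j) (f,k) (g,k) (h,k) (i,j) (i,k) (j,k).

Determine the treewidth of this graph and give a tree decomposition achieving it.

Treewidth 3.
One optimal decomposition is:
Bags: B1 = {a, f, j, k}  B2 = {a, i, j, k}  B3 = {a, d, f, k}  B4 = {b, d, f, k}  B5 = {b, f, h, k}  B6 = {a, f, g, k}  B7 = {a, c, f, k}  B8 = {b, d, e, f}
Tree: B1–B2, B1–B3, B3–B4, B4–B5, B1–B6, B6–B7, B4–B8

Each bag holds 4 vertices, so the decomposition has width 3, which upper-bounds the treewidth. For the lower bound, the 4 vertices {b, d, e, f} are pairwise adjacent, and any tree decomposition puts a clique entirely inside one bag — forcing width ≥ 3. Therefore the treewidth is 3.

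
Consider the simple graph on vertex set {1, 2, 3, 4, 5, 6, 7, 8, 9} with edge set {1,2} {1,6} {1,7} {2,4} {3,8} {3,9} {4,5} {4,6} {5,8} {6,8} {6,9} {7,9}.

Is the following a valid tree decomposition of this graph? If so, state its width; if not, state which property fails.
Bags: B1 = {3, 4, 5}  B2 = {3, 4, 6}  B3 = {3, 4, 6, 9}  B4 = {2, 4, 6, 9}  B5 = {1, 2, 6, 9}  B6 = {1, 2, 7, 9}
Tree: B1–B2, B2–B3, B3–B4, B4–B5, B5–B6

No — vertex 8 appears in no bag.

A tree decomposition must satisfy three properties: every vertex lies in some bag; for every edge, both endpoints lie together in some bag; and for every vertex, the bags containing it form a connected subtree. Here vertex 8 appears in no bag, so the decomposition is invalid.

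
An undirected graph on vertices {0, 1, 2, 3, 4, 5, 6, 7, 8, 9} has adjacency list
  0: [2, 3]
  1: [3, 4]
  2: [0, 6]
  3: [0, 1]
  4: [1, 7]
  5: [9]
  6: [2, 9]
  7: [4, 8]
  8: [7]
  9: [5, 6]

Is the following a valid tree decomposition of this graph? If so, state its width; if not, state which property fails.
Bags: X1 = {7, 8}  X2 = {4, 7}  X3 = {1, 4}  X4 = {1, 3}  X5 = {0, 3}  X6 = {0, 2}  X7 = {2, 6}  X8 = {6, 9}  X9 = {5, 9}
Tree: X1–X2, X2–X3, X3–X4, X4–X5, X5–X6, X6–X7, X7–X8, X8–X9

Checking the three conditions: (i) the bags cover all of {0, 1, 2, 3, 4, 5, 6, 7, 8, 9}; (ii) for each edge, some bag contains both endpoints; (iii) the bags containing any fixed vertex form a subtree. All hold, so the decomposition is valid with width 2 − 1 = 1.

Yes; width 1.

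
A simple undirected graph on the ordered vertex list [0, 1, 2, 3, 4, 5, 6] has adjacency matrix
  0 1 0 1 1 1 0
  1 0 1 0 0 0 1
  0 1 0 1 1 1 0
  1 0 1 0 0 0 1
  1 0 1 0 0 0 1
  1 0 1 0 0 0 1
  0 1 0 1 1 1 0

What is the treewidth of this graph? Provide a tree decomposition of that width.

Treewidth 3.
Bags: B1 = {0, 2, 4, 6}  B2 = {0, 2, 5, 6}  B3 = {0, 1, 2, 6}  B4 = {0, 2, 3, 6}
Tree: B1–B2, B2–B3, B3–B4

Every bag has size at most 4, so the width is 4 − 1 = 3 and tw(G) ≤ 3. For the lower bound: the 4 vertex sets {2,4}, {5,6}, {0}, {1} are disjoint, each induces a connected subgraph, and every pair is joined by at least one edge of G. Contracting each set to a single vertex therefore yields K_{4} as a minor, and since treewidth is minor-monotone, tw(G) ≥ tw(K_{4}) = 3. Therefore the treewidth is 3.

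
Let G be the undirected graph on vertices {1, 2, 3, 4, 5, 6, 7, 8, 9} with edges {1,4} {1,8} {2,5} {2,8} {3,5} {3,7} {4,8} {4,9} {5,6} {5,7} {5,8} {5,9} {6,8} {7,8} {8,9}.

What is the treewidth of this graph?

2

A width-2 tree decomposition is:
Bags: B1 = {2, 5, 8}  B2 = {5, 7, 8}  B3 = {5, 8, 9}  B4 = {3, 5, 7}  B5 = {4, 8, 9}  B6 = {5, 6, 8}  B7 = {1, 4, 8}
Tree: B1–B2, B2–B3, B2–B4, B3–B5, B3–B6, B5–B7
Every bag has size at most 3, so the width is 3 − 1 = 2 and tw(G) ≤ 2. For the lower bound, the 3 vertices {1, 4, 8} are pairwise adjacent, and any tree decomposition puts a clique entirely inside one bag — forcing width ≥ 2. Therefore the treewidth is 2.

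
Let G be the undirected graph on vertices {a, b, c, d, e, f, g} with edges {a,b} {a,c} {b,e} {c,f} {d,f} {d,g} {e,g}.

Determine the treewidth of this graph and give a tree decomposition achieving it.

Treewidth 2.
One such decomposition:
Bags: B1 = {a, b, c}  B2 = {b, c, f}  B3 = {b, d, f}  B4 = {b, d, g}  B5 = {b, e, g}
Tree: B1–B2, B2–B3, B3–B4, B4–B5

Every bag has size at most 3, so the width is 3 − 1 = 2 and tw(G) ≤ 2. For the lower bound, G contains the cycle b–a–c–f–d–g–e–b, so G is not a forest; only forests have treewidth ≤ 1, hence tw(G) ≥ 2. Therefore the treewidth is 2.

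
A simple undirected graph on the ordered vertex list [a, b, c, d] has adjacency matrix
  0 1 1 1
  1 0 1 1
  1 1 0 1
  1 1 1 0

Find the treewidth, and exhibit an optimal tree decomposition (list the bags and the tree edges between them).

With just one bag of size 4, the width is 4 − 1 = 3, so tw(G) ≤ 3. Conversely, {a, b, c, d} is a clique of size 4, and the vertices of any clique must share a bag in every tree decomposition; so some bag has ≥ 4 vertices and tw(G) ≥ 3. The upper and lower bounds meet at 3, so that is the treewidth.

Treewidth 3.
One optimal decomposition is:
Bags: B1 = {a, b, c, d}
Tree: (single bag)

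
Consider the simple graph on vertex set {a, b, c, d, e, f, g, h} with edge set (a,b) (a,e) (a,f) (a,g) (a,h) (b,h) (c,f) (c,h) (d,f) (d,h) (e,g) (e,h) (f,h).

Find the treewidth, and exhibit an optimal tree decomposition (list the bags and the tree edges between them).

The largest bag has 3 vertices, giving width 2; this decomposition certifies tw(G) ≤ 2. Conversely, {a, e, g} is a clique of size 3, and the vertices of any clique must share a bag in every tree decomposition; so some bag has ≥ 3 vertices and tw(G) ≥ 2. Therefore the treewidth is 2.

Treewidth 2.
One such decomposition:
Bags: B1 = {a, e, h}  B2 = {a, f, h}  B3 = {d, f, h}  B4 = {a, e, g}  B5 = {c, f, h}  B6 = {a, b, h}
Tree: B1–B2, B2–B3, B1–B4, B3–B5, B1–B6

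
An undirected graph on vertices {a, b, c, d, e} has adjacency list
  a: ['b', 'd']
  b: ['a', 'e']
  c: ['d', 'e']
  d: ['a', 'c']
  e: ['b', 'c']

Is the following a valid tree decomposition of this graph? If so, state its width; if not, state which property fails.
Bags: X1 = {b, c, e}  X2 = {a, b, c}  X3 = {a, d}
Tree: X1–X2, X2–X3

A tree decomposition must satisfy three properties: every vertex lies in some bag; for every edge, both endpoints lie together in some bag; and for every vertex, the bags containing it form a connected subtree. Here edge (c,d) lies in no bag, so the decomposition is invalid.

No — edge (c,d) lies in no bag.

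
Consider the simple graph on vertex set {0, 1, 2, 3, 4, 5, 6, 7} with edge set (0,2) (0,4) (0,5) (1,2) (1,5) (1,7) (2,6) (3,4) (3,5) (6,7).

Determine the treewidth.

A width-2 tree decomposition is:
Bags: B1 = {0, 3, 4}  B2 = {0, 3, 5}  B3 = {0, 2, 5}  B4 = {1, 2, 5}  B5 = {1, 2, 6}  B6 = {1, 6, 7}
Tree: B1–B2, B2–B3, B3–B4, B4–B5, B5–B6
Each bag holds 3 vertices, so the decomposition has width 2, which upper-bounds the treewidth. The edges 4–3–5–0–4 form a cycle, so G is not a tree and its treewidth is at least 2. The upper and lower bounds meet at 2, so that is the treewidth.

2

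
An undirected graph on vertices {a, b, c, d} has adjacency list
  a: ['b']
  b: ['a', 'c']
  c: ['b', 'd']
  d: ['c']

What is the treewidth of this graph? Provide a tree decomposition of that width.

Treewidth 1.
One optimal decomposition is:
Bags: B1 = {a, b}  B2 = {b, c}  B3 = {c, d}
Tree: B1–B2, B2–B3

Every bag has size at most 2, so the width is 2 − 1 = 1 and tw(G) ≤ 1. Any graph with an edge has treewidth ≥ 1, and G has the edge a–b. Combining the bounds, tw(G) = 1.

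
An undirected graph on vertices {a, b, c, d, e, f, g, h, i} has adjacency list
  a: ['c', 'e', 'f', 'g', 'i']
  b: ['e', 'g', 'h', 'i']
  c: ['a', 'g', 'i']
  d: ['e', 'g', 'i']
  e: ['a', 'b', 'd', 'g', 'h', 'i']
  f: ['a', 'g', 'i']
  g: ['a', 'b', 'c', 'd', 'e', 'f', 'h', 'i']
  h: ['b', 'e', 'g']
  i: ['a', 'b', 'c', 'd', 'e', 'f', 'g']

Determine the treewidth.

3

A width-3 tree decomposition is:
Bags: B1 = {b, e, g, i}  B2 = {b, e, g, h}  B3 = {a, e, g, i}  B4 = {a, f, g, i}  B5 = {a, c, g, i}  B6 = {d, e, g, i}
Tree: B1–B2, B1–B3, B3–B4, B4–B5, B3–B6
Each bag holds 4 vertices, so the decomposition has width 3, which upper-bounds the treewidth. Conversely, {b, e, g, h} is a clique of size 4, and the vertices of any clique must share a bag in every tree decomposition; so some bag has ≥ 4 vertices and tw(G) ≥ 3. Hence tw(G) = 3 exactly.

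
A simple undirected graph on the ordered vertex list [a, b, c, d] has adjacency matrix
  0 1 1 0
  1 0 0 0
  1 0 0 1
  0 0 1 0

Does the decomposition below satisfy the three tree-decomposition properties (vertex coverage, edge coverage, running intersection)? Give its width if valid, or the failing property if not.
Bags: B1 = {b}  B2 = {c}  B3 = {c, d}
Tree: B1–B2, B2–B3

A tree decomposition must satisfy three properties: every vertex lies in some bag; for every edge, both endpoints lie together in some bag; and for every vertex, the bags containing it form a connected subtree. Here vertex a appears in no bag, so the decomposition is invalid.

No — vertex a appears in no bag.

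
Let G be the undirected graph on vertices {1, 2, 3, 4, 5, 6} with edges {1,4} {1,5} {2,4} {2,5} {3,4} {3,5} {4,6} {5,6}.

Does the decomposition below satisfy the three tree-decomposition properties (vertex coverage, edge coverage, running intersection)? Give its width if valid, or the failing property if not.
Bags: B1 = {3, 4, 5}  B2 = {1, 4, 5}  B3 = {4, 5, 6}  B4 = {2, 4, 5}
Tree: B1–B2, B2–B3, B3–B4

Every vertex of G appears in some bag (union = {1, 2, 3, 4, 5, 6}); every edge is covered by a bag; and for each vertex v the set of bags containing v is connected in the bag tree. The decomposition is therefore valid. The largest bag has 3 vertices, so the width is 2.

Yes; width 2.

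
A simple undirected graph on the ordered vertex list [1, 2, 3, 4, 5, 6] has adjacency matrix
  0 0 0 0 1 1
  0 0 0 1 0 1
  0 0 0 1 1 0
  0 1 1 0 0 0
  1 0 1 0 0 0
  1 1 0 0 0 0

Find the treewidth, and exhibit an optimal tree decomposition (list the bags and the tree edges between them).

The largest bag has 3 vertices, giving width 2; this decomposition certifies tw(G) ≤ 2. Since 3–4–2–6–1–5–3 is a cycle in G, G is not acyclic. Forests are exactly the graphs of treewidth ≤ 1, so tw(G) ≥ 2. Combining the bounds, tw(G) = 2.

Treewidth 2.
Bags: B1 = {2, 3, 4}  B2 = {2, 3, 6}  B3 = {1, 3, 6}  B4 = {1, 3, 5}
Tree: B1–B2, B2–B3, B3–B4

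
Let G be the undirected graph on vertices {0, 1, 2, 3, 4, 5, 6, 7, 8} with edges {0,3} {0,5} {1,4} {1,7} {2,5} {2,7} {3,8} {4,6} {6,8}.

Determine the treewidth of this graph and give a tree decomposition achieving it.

Each bag holds 3 vertices, so the decomposition has width 2, which upper-bounds the treewidth. For the lower bound, G contains the cycle 2–5–0–3–8–6–4–1–7–2, so G is not a forest; only forests have treewidth ≤ 1, hence tw(G) ≥ 2. Hence tw(G) = 2 exactly.

Treewidth 2.
One such decomposition:
Bags: B1 = {0, 2, 5}  B2 = {0, 2, 3}  B3 = {2, 3, 8}  B4 = {2, 6, 8}  B5 = {2, 4, 6}  B6 = {1, 2, 4}  B7 = {1, 2, 7}
Tree: B1–B2, B2–B3, B3–B4, B4–B5, B5–B6, B6–B7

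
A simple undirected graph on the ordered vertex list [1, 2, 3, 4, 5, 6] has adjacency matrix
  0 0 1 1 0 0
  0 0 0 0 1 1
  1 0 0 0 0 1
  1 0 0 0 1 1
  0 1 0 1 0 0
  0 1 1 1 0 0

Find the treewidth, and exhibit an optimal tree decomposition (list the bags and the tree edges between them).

Treewidth 2.
One optimal decomposition is:
Bags: B1 = {1, 3, 4}  B2 = {3, 4, 6}  B3 = {4, 5, 6}  B4 = {2, 5, 6}
Tree: B1–B2, B2–B3, B3–B4

Every bag has size at most 3, so the width is 3 − 1 = 2 and tw(G) ≤ 2. Since 1–3–6–4–1 is a cycle in G, G is not acyclic. Forests are exactly the graphs of treewidth ≤ 1, so tw(G) ≥ 2. Therefore the treewidth is 2.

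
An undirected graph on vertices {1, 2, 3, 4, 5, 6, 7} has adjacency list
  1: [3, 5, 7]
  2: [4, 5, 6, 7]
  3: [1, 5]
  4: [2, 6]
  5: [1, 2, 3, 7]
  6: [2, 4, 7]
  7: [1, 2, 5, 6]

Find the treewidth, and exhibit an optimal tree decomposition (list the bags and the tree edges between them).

Each bag holds 3 vertices, so the decomposition has width 2, which upper-bounds the treewidth. For the lower bound, the 3 vertices {1, 3, 5} are pairwise adjacent, and any tree decomposition puts a clique entirely inside one bag — forcing width ≥ 2. The upper and lower bounds meet at 2, so that is the treewidth.

Treewidth 2.
One such decomposition:
Bags: B1 = {2, 6, 7}  B2 = {2, 5, 7}  B3 = {2, 4, 6}  B4 = {1, 5, 7}  B5 = {1, 3, 5}
Tree: B1–B2, B1–B3, B2–B4, B4–B5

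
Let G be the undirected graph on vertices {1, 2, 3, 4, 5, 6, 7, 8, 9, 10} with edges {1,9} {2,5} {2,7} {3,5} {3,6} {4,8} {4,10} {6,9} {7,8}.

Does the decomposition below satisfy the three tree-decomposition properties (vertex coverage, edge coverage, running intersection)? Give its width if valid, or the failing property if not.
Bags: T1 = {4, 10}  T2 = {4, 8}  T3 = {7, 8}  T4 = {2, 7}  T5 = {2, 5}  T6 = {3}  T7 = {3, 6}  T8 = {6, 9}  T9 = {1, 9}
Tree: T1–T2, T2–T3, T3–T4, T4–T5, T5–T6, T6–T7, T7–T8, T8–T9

No — edge (5,3) lies in no bag.

A tree decomposition must satisfy three properties: every vertex lies in some bag; for every edge, both endpoints lie together in some bag; and for every vertex, the bags containing it form a connected subtree. Here edge (5,3) lies in no bag, so the decomposition is invalid.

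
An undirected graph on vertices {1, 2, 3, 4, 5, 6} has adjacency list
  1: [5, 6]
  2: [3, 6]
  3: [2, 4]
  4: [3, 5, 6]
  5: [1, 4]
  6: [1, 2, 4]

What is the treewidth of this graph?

2

A width-2 tree decomposition is:
Bags: B1 = {1, 5, 6}  B2 = {4, 5, 6}  B3 = {2, 4, 6}  B4 = {2, 3, 4}
Tree: B1–B2, B2–B3, B3–B4
Each bag holds 3 vertices, so the decomposition has width 2, which upper-bounds the treewidth. For the lower bound, G contains the cycle 1–5–4–6–1, so G is not a forest; only forests have treewidth ≤ 1, hence tw(G) ≥ 2. The upper and lower bounds meet at 2, so that is the treewidth.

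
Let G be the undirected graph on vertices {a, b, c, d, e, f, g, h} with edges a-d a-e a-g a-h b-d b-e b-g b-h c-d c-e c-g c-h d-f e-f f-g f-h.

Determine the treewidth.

A width-4 tree decomposition is:
Bags: B1 = {a, b, c, d, f}  B2 = {a, b, c, f, h}  B3 = {a, b, c, e, f}  B4 = {a, b, c, f, g}
Tree: B1–B2, B2–B3, B3–B4
Every bag has size at most 5, so the width is 5 − 1 = 4 and tw(G) ≤ 4. For the lower bound: the 5 vertex sets {d,f}, {a,h}, {b,e}, {c}, {g} are disjoint, each induces a connected subgraph, and every pair is joined by at least one edge of G. Contracting each set to a single vertex therefore yields K_{5} as a minor, and since treewidth is minor-monotone, tw(G) ≥ tw(K_{5}) = 4. Combining the bounds, tw(G) = 4.

4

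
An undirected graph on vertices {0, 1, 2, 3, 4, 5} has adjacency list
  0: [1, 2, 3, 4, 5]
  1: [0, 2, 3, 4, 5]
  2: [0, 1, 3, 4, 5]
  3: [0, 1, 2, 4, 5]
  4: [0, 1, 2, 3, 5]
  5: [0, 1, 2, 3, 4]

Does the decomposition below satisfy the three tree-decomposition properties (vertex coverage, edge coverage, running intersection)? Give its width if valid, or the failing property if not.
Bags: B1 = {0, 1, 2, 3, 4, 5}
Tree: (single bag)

Yes; width 5.

Vertex coverage: the bags together contain {0, 1, 2, 3, 4, 5}, the full vertex set. Edge coverage: each edge of G has both endpoints in at least one bag. Running intersection: for every vertex, the bags containing it form a connected subtree. All three properties hold, so this is a valid tree decomposition of width max|bag| − 1 = 5, and hence tw(G) ≤ 5.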